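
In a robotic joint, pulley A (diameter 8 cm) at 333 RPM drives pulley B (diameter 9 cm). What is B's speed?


Given: D1 = 8 cm, w1 = 333 RPM, D2 = 9 cm
Using D1*w1 = D2*w2
w2 = D1*w1 / D2
w2 = 8*333 / 9
w2 = 2664 / 9
w2 = 296 RPM

296 RPM


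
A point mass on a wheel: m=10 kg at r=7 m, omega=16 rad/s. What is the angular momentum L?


Given: m = 10 kg, r = 7 m, omega = 16 rad/s
For a point mass: I = m*r^2
I = 10*7^2 = 10*49 = 490
L = I*omega = 490*16
L = 7840 kg*m^2/s

7840 kg*m^2/s


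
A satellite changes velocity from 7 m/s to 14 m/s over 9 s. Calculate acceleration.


Given: initial velocity v0 = 7 m/s, final velocity v = 14 m/s, time t = 9 s
Using a = (v - v0) / t
a = (14 - 7) / 9
a = 7 / 9
a = 7/9 m/s^2

7/9 m/s^2


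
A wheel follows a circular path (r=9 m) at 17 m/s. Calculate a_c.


Given: v = 17 m/s, r = 9 m
Using a_c = v^2 / r
a_c = 17^2 / 9
a_c = 289 / 9
a_c = 289/9 m/s^2

289/9 m/s^2


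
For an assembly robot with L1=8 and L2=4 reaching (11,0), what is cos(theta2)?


Given: L1 = 8, L2 = 4, target (x, y) = (11, 0)
Using cos(theta2) = (x^2 + y^2 - L1^2 - L2^2) / (2*L1*L2)
x^2 + y^2 = 11^2 + 0 = 121
L1^2 + L2^2 = 64 + 16 = 80
Numerator = 121 - 80 = 41
Denominator = 2*8*4 = 64
cos(theta2) = 41/64 = 41/64

41/64


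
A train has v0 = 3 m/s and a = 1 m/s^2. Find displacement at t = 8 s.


Given: v0 = 3 m/s, a = 1 m/s^2, t = 8 s
Using s = v0*t + (1/2)*a*t^2
s = 3*8 + (1/2)*1*8^2
s = 24 + (1/2)*64
s = 24 + 32
s = 56

56 m


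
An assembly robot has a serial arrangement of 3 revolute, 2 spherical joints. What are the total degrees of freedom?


Given: serial robot with 3 revolute, 2 spherical joints
DOF contribution per joint type: revolute=1, prismatic=1, spherical=3, fixed=0
DOF = 3*1 + 2*3
DOF = 9

9


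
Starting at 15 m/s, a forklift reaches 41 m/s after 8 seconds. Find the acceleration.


Given: initial velocity v0 = 15 m/s, final velocity v = 41 m/s, time t = 8 s
Using a = (v - v0) / t
a = (41 - 15) / 8
a = 26 / 8
a = 13/4 m/s^2

13/4 m/s^2


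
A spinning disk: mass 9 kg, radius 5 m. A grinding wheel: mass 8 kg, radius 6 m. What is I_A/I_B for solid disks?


Given: M1=9 kg, R1=5 m, M2=8 kg, R2=6 m
For a disk: I = (1/2)*M*R^2, so I_A/I_B = (M1*R1^2)/(M2*R2^2)
M1*R1^2 = 9*25 = 225
M2*R2^2 = 8*36 = 288
I_A/I_B = 225/288 = 25/32

25/32


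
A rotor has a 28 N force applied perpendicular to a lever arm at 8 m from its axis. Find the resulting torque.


Given: F = 28 N, r = 8 m, angle = 90 deg (perpendicular)
Using tau = F * r * sin(90)
sin(90) = 1
tau = 28 * 8 * 1
tau = 224 Nm

224 Nm


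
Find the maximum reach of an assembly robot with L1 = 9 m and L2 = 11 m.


Given: L1 = 9 m, L2 = 11 m
For a 2-link planar arm, max reach = L1 + L2 (fully extended)
Max reach = 9 + 11
Max reach = 20 m

20 m


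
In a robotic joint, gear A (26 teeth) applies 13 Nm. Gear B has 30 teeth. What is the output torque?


Given: N1 = 26, N2 = 30, T1 = 13 Nm
Using T2/T1 = N2/N1
T2 = T1 * N2 / N1
T2 = 13 * 30 / 26
T2 = 390 / 26
T2 = 15 Nm

15 Nm


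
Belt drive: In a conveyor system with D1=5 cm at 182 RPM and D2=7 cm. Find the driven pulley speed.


Given: D1 = 5 cm, w1 = 182 RPM, D2 = 7 cm
Using D1*w1 = D2*w2
w2 = D1*w1 / D2
w2 = 5*182 / 7
w2 = 910 / 7
w2 = 130 RPM

130 RPM


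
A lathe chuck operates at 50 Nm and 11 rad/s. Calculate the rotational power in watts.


Given: tau = 50 Nm, omega = 11 rad/s
Using P = tau * omega
P = 50 * 11
P = 550 W

550 W


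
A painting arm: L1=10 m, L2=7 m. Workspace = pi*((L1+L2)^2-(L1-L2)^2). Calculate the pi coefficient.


Given: L1 = 10, L2 = 7
(L1+L2)^2 = (17)^2 = 289
(L1-L2)^2 = (3)^2 = 9
Difference = 289 - 9 = 280
This equals 4*L1*L2 = 4*10*7 = 280
Workspace area = 280*pi

280


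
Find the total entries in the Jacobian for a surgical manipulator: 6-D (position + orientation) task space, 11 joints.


Given: task space dimension = 6, joints = 11
Jacobian is a 6 x 11 matrix
Total entries = rows * columns
Total = 6 * 11
Total = 66

66


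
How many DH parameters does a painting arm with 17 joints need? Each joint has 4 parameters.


Given: 17 joints, 4 DH parameters per joint (d, theta, a, alpha)
Total DH parameters = number_of_joints * 4
Total = 17 * 4
Total = 68

68


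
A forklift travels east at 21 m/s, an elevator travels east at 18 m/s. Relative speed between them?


Given: v_A = 21 m/s east, v_B = 18 m/s east
Both move in the same direction; relative speed = |v_A - v_B|
|21 - 18| = |3|
= 3 m/s

3 m/s


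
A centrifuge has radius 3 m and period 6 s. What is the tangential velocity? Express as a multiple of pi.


Given: radius r = 3 m, period T = 6 s
Using v = 2*pi*r / T
v = 2*pi*3 / 6
v = 6*pi / 6
v = 1*pi m/s

1*pi m/s


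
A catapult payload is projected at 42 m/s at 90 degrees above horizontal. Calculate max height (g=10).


Given: v0 = 42 m/s, theta = 90 deg, g = 10 m/s^2
sin^2(90) = 1
Using H = v0^2 * sin^2(theta) / (2*g)
H = 42^2 * 1 / (2*10)
H = 1764 * 1 / 20
H = 1764 / 20
H = 441/5 m

441/5 m


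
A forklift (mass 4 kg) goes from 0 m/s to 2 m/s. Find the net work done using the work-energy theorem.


Given: m = 4 kg, v0 = 0 m/s, v = 2 m/s
Using W = (1/2)*m*(v^2 - v0^2)
v^2 = 2^2 = 4
v0^2 = 0^2 = 0
v^2 - v0^2 = 4 - 0 = 4
W = (1/2)*4*4 = 8 J

8 J


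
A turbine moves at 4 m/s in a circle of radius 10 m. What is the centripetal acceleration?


Given: v = 4 m/s, r = 10 m
Using a_c = v^2 / r
a_c = 4^2 / 10
a_c = 16 / 10
a_c = 8/5 m/s^2

8/5 m/s^2


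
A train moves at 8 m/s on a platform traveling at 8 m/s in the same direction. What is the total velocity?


Given: object velocity = 8 m/s, platform velocity = 8 m/s (same direction)
Using classical velocity addition: v_total = v_object + v_platform
v_total = 8 + 8
v_total = 16 m/s

16 m/s


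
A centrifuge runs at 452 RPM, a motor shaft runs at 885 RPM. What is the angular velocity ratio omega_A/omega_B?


Given: RPM_A = 452, RPM_B = 885
omega = 2*pi*RPM/60, so omega_A/omega_B = RPM_A / RPM_B
omega_A/omega_B = 452 / 885
omega_A/omega_B = 452/885

452/885


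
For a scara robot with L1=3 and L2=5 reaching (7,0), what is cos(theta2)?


Given: L1 = 3, L2 = 5, target (x, y) = (7, 0)
Using cos(theta2) = (x^2 + y^2 - L1^2 - L2^2) / (2*L1*L2)
x^2 + y^2 = 7^2 + 0 = 49
L1^2 + L2^2 = 9 + 25 = 34
Numerator = 49 - 34 = 15
Denominator = 2*3*5 = 30
cos(theta2) = 15/30 = 1/2

1/2


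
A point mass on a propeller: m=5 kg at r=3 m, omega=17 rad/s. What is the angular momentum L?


Given: m = 5 kg, r = 3 m, omega = 17 rad/s
For a point mass: I = m*r^2
I = 5*3^2 = 5*9 = 45
L = I*omega = 45*17
L = 765 kg*m^2/s

765 kg*m^2/s


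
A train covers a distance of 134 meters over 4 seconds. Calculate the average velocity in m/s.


Given: distance d = 134 m, time t = 4 s
Using v = d / t
v = 134 / 4
v = 67/2 m/s

67/2 m/s


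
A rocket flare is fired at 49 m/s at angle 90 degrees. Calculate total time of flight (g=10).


Given: v0 = 49 m/s, theta = 90 deg, g = 10 m/s^2
sin(90) = 1
Using T = 2*v0*sin(theta) / g
T = 2*49*1 / 10
T = 98 / 10
T = 49/5 s

49/5 s


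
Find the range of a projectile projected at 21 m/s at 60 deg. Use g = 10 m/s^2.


Given: v0 = 21 m/s, theta = 60 deg, g = 10 m/s^2
sin(2*60) = sin(120) = sqrt(3)/2
Using R = v0^2 * sin(2*theta) / g
R = 21^2 * (sqrt(3)/2) / 10
R = 441 * sqrt(3) / 20
R = 441/20*sqrt(3) m

441/20*sqrt(3) m


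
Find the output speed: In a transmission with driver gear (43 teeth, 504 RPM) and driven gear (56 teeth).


Given: N1 = 43 teeth, w1 = 504 RPM, N2 = 56 teeth
Using N1*w1 = N2*w2
w2 = N1*w1 / N2
w2 = 43*504 / 56
w2 = 21672 / 56
w2 = 387 RPM

387 RPM


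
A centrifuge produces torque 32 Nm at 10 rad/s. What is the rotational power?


Given: tau = 32 Nm, omega = 10 rad/s
Using P = tau * omega
P = 32 * 10
P = 320 W

320 W


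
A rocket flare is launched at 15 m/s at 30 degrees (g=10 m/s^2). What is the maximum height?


Given: v0 = 15 m/s, theta = 30 deg, g = 10 m/s^2
sin^2(30) = 1/4
Using H = v0^2 * sin^2(theta) / (2*g)
H = 15^2 * 1/4 / (2*10)
H = 225 * 1/4 / 20
H = 225/4 / 20
H = 45/16 m

45/16 m


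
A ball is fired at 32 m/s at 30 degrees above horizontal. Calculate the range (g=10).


Given: v0 = 32 m/s, theta = 30 deg, g = 10 m/s^2
sin(2*30) = sin(60) = sqrt(3)/2
Using R = v0^2 * sin(2*theta) / g
R = 32^2 * (sqrt(3)/2) / 10
R = 1024 * sqrt(3) / 20
R = 256/5*sqrt(3) m

256/5*sqrt(3) m


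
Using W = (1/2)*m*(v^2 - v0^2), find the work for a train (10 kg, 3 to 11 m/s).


Given: m = 10 kg, v0 = 3 m/s, v = 11 m/s
Using W = (1/2)*m*(v^2 - v0^2)
v^2 = 11^2 = 121
v0^2 = 3^2 = 9
v^2 - v0^2 = 121 - 9 = 112
W = (1/2)*10*112 = 560 J

560 J


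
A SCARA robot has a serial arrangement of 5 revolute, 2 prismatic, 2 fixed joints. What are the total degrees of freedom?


Given: serial robot with 5 revolute, 2 prismatic, 2 fixed joints
DOF contribution per joint type: revolute=1, prismatic=1, spherical=3, fixed=0
DOF = 5*1 + 2*1 + 2*0
DOF = 7

7


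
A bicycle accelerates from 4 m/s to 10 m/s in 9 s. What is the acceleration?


Given: initial velocity v0 = 4 m/s, final velocity v = 10 m/s, time t = 9 s
Using a = (v - v0) / t
a = (10 - 4) / 9
a = 6 / 9
a = 2/3 m/s^2

2/3 m/s^2


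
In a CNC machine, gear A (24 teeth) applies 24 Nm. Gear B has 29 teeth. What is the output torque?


Given: N1 = 24, N2 = 29, T1 = 24 Nm
Using T2/T1 = N2/N1
T2 = T1 * N2 / N1
T2 = 24 * 29 / 24
T2 = 696 / 24
T2 = 29 Nm

29 Nm


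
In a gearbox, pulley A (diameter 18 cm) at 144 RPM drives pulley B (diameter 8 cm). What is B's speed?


Given: D1 = 18 cm, w1 = 144 RPM, D2 = 8 cm
Using D1*w1 = D2*w2
w2 = D1*w1 / D2
w2 = 18*144 / 8
w2 = 2592 / 8
w2 = 324 RPM

324 RPM


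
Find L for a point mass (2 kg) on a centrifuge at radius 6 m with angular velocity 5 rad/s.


Given: m = 2 kg, r = 6 m, omega = 5 rad/s
For a point mass: I = m*r^2
I = 2*6^2 = 2*36 = 72
L = I*omega = 72*5
L = 360 kg*m^2/s

360 kg*m^2/s


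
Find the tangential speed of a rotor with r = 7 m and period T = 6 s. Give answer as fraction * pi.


Given: radius r = 7 m, period T = 6 s
Using v = 2*pi*r / T
v = 2*pi*7 / 6
v = 14*pi / 6
v = 7/3*pi m/s

7/3*pi m/s


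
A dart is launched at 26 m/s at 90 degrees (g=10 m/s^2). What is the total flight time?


Given: v0 = 26 m/s, theta = 90 deg, g = 10 m/s^2
sin(90) = 1
Using T = 2*v0*sin(theta) / g
T = 2*26*1 / 10
T = 52 / 10
T = 26/5 s

26/5 s


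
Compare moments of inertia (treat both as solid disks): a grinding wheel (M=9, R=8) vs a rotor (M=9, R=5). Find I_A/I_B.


Given: M1=9 kg, R1=8 m, M2=9 kg, R2=5 m
For a disk: I = (1/2)*M*R^2, so I_A/I_B = (M1*R1^2)/(M2*R2^2)
M1*R1^2 = 9*64 = 576
M2*R2^2 = 9*25 = 225
I_A/I_B = 576/225 = 64/25

64/25


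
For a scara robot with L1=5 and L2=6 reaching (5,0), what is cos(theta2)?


Given: L1 = 5, L2 = 6, target (x, y) = (5, 0)
Using cos(theta2) = (x^2 + y^2 - L1^2 - L2^2) / (2*L1*L2)
x^2 + y^2 = 5^2 + 0 = 25
L1^2 + L2^2 = 25 + 36 = 61
Numerator = 25 - 61 = -36
Denominator = 2*5*6 = 60
cos(theta2) = -36/60 = -3/5

-3/5


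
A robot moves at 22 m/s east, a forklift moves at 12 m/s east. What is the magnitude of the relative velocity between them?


Given: v_A = 22 m/s east, v_B = 12 m/s east
Both move in the same direction; relative speed = |v_A - v_B|
|22 - 12| = |10|
= 10 m/s

10 m/s


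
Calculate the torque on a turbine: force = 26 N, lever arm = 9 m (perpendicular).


Given: F = 26 N, r = 9 m, angle = 90 deg (perpendicular)
Using tau = F * r * sin(90)
sin(90) = 1
tau = 26 * 9 * 1
tau = 234 Nm

234 Nm


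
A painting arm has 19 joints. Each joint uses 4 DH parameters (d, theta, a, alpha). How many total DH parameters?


Given: 19 joints, 4 DH parameters per joint (d, theta, a, alpha)
Total DH parameters = number_of_joints * 4
Total = 19 * 4
Total = 76

76


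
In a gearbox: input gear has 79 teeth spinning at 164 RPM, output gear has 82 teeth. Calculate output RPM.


Given: N1 = 79 teeth, w1 = 164 RPM, N2 = 82 teeth
Using N1*w1 = N2*w2
w2 = N1*w1 / N2
w2 = 79*164 / 82
w2 = 12956 / 82
w2 = 158 RPM

158 RPM


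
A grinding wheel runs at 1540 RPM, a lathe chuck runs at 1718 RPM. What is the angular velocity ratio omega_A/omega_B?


Given: RPM_A = 1540, RPM_B = 1718
omega = 2*pi*RPM/60, so omega_A/omega_B = RPM_A / RPM_B
omega_A/omega_B = 1540 / 1718
omega_A/omega_B = 770/859

770/859


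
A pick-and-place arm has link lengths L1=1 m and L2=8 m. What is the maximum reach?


Given: L1 = 1 m, L2 = 8 m
For a 2-link planar arm, max reach = L1 + L2 (fully extended)
Max reach = 1 + 8
Max reach = 9 m

9 m


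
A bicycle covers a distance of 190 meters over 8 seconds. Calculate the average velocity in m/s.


Given: distance d = 190 m, time t = 8 s
Using v = d / t
v = 190 / 8
v = 95/4 m/s

95/4 m/s


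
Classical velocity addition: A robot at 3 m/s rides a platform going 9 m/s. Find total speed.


Given: object velocity = 3 m/s, platform velocity = 9 m/s (same direction)
Using classical velocity addition: v_total = v_object + v_platform
v_total = 3 + 9
v_total = 12 m/s

12 m/s


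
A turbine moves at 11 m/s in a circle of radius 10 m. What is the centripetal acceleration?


Given: v = 11 m/s, r = 10 m
Using a_c = v^2 / r
a_c = 11^2 / 10
a_c = 121 / 10
a_c = 121/10 m/s^2

121/10 m/s^2


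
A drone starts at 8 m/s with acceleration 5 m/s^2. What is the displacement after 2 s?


Given: v0 = 8 m/s, a = 5 m/s^2, t = 2 s
Using s = v0*t + (1/2)*a*t^2
s = 8*2 + (1/2)*5*2^2
s = 16 + (1/2)*20
s = 16 + 10
s = 26

26 m


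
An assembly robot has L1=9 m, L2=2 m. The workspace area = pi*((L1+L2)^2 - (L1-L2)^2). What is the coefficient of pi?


Given: L1 = 9, L2 = 2
(L1+L2)^2 = (11)^2 = 121
(L1-L2)^2 = (7)^2 = 49
Difference = 121 - 49 = 72
This equals 4*L1*L2 = 4*9*2 = 72
Workspace area = 72*pi

72


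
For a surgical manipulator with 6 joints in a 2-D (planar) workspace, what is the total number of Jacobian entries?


Given: task space dimension = 2, joints = 6
Jacobian is a 2 x 6 matrix
Total entries = rows * columns
Total = 2 * 6
Total = 12

12


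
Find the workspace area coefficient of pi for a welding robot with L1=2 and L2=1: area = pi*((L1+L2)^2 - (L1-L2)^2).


Given: L1 = 2, L2 = 1
(L1+L2)^2 = (3)^2 = 9
(L1-L2)^2 = (1)^2 = 1
Difference = 9 - 1 = 8
This equals 4*L1*L2 = 4*2*1 = 8
Workspace area = 8*pi

8


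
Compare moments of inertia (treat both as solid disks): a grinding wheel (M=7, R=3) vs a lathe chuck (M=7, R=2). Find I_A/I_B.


Given: M1=7 kg, R1=3 m, M2=7 kg, R2=2 m
For a disk: I = (1/2)*M*R^2, so I_A/I_B = (M1*R1^2)/(M2*R2^2)
M1*R1^2 = 7*9 = 63
M2*R2^2 = 7*4 = 28
I_A/I_B = 63/28 = 9/4

9/4


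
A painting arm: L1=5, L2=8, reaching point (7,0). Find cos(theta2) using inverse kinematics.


Given: L1 = 5, L2 = 8, target (x, y) = (7, 0)
Using cos(theta2) = (x^2 + y^2 - L1^2 - L2^2) / (2*L1*L2)
x^2 + y^2 = 7^2 + 0 = 49
L1^2 + L2^2 = 25 + 64 = 89
Numerator = 49 - 89 = -40
Denominator = 2*5*8 = 80
cos(theta2) = -40/80 = -1/2

-1/2


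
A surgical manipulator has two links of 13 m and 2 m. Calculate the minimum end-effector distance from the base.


Given: L1 = 13 m, L2 = 2 m
For a 2-link planar arm, min reach = |L1 - L2| (second link folded back)
Min reach = |13 - 2|
Min reach = 11 m

11 m


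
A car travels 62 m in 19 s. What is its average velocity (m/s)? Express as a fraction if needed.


Given: distance d = 62 m, time t = 19 s
Using v = d / t
v = 62 / 19
v = 62/19 m/s

62/19 m/s


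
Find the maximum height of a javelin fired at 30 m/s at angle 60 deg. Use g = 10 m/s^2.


Given: v0 = 30 m/s, theta = 60 deg, g = 10 m/s^2
sin^2(60) = 3/4
Using H = v0^2 * sin^2(theta) / (2*g)
H = 30^2 * 3/4 / (2*10)
H = 900 * 3/4 / 20
H = 675 / 20
H = 135/4 m

135/4 m


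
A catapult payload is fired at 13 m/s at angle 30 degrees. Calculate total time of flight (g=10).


Given: v0 = 13 m/s, theta = 30 deg, g = 10 m/s^2
sin(30) = 1/2
Using T = 2*v0*sin(theta) / g
T = 2*13*1/2 / 10
T = 13 / 10
T = 13/10 s

13/10 s


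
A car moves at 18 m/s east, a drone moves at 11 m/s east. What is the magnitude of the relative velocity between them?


Given: v_A = 18 m/s east, v_B = 11 m/s east
Both move in the same direction; relative speed = |v_A - v_B|
|18 - 11| = |7|
= 7 m/s

7 m/s


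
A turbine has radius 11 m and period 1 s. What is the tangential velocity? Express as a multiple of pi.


Given: radius r = 11 m, period T = 1 s
Using v = 2*pi*r / T
v = 2*pi*11 / 1
v = 22*pi / 1
v = 22*pi m/s

22*pi m/s


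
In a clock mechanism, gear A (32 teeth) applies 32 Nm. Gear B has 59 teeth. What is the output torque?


Given: N1 = 32, N2 = 59, T1 = 32 Nm
Using T2/T1 = N2/N1
T2 = T1 * N2 / N1
T2 = 32 * 59 / 32
T2 = 1888 / 32
T2 = 59 Nm

59 Nm


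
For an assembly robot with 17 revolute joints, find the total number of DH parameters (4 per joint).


Given: 17 joints, 4 DH parameters per joint (d, theta, a, alpha)
Total DH parameters = number_of_joints * 4
Total = 17 * 4
Total = 68

68


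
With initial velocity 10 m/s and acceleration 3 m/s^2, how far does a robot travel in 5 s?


Given: v0 = 10 m/s, a = 3 m/s^2, t = 5 s
Using s = v0*t + (1/2)*a*t^2
s = 10*5 + (1/2)*3*5^2
s = 50 + (1/2)*75
s = 50 + 75/2
s = 175/2

175/2 m


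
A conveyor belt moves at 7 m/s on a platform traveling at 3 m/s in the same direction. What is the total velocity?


Given: object velocity = 7 m/s, platform velocity = 3 m/s (same direction)
Using classical velocity addition: v_total = v_object + v_platform
v_total = 7 + 3
v_total = 10 m/s

10 m/s


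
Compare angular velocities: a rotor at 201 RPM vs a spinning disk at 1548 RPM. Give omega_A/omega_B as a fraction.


Given: RPM_A = 201, RPM_B = 1548
omega = 2*pi*RPM/60, so omega_A/omega_B = RPM_A / RPM_B
omega_A/omega_B = 201 / 1548
omega_A/omega_B = 67/516

67/516


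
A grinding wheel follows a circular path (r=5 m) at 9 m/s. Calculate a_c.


Given: v = 9 m/s, r = 5 m
Using a_c = v^2 / r
a_c = 9^2 / 5
a_c = 81 / 5
a_c = 81/5 m/s^2

81/5 m/s^2


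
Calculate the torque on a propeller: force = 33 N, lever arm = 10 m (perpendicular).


Given: F = 33 N, r = 10 m, angle = 90 deg (perpendicular)
Using tau = F * r * sin(90)
sin(90) = 1
tau = 33 * 10 * 1
tau = 330 Nm

330 Nm


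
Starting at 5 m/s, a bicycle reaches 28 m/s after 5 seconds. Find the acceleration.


Given: initial velocity v0 = 5 m/s, final velocity v = 28 m/s, time t = 5 s
Using a = (v - v0) / t
a = (28 - 5) / 5
a = 23 / 5
a = 23/5 m/s^2

23/5 m/s^2


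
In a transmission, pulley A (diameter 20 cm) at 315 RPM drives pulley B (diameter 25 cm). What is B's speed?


Given: D1 = 20 cm, w1 = 315 RPM, D2 = 25 cm
Using D1*w1 = D2*w2
w2 = D1*w1 / D2
w2 = 20*315 / 25
w2 = 6300 / 25
w2 = 252 RPM

252 RPM


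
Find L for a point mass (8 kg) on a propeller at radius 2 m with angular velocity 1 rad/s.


Given: m = 8 kg, r = 2 m, omega = 1 rad/s
For a point mass: I = m*r^2
I = 8*2^2 = 8*4 = 32
L = I*omega = 32*1
L = 32 kg*m^2/s

32 kg*m^2/s


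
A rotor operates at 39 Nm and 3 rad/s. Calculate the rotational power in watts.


Given: tau = 39 Nm, omega = 3 rad/s
Using P = tau * omega
P = 39 * 3
P = 117 W

117 W


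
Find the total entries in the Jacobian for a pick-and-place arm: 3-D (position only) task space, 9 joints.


Given: task space dimension = 3, joints = 9
Jacobian is a 3 x 9 matrix
Total entries = rows * columns
Total = 3 * 9
Total = 27

27


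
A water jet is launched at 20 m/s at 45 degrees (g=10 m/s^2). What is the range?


Given: v0 = 20 m/s, theta = 45 deg, g = 10 m/s^2
sin(2*45) = sin(90) = 1
Using R = v0^2 * sin(2*theta) / g
R = 20^2 * 1 / 10
R = 400 / 10
R = 40 m

40 m


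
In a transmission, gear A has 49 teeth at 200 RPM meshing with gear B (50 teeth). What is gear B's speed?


Given: N1 = 49 teeth, w1 = 200 RPM, N2 = 50 teeth
Using N1*w1 = N2*w2
w2 = N1*w1 / N2
w2 = 49*200 / 50
w2 = 9800 / 50
w2 = 196 RPM

196 RPM


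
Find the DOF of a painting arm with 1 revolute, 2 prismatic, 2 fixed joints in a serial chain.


Given: serial robot with 1 revolute, 2 prismatic, 2 fixed joints
DOF contribution per joint type: revolute=1, prismatic=1, spherical=3, fixed=0
DOF = 1*1 + 2*1 + 2*0
DOF = 3

3


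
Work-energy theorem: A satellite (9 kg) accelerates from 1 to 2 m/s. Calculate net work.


Given: m = 9 kg, v0 = 1 m/s, v = 2 m/s
Using W = (1/2)*m*(v^2 - v0^2)
v^2 = 2^2 = 4
v0^2 = 1^2 = 1
v^2 - v0^2 = 4 - 1 = 3
W = (1/2)*9*3 = 27/2 J

27/2 J


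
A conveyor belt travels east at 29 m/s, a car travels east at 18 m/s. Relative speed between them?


Given: v_A = 29 m/s east, v_B = 18 m/s east
Both move in the same direction; relative speed = |v_A - v_B|
|29 - 18| = |11|
= 11 m/s

11 m/s


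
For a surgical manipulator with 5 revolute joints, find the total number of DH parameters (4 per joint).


Given: 5 joints, 4 DH parameters per joint (d, theta, a, alpha)
Total DH parameters = number_of_joints * 4
Total = 5 * 4
Total = 20

20


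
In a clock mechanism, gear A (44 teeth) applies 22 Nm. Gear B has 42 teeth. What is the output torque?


Given: N1 = 44, N2 = 42, T1 = 22 Nm
Using T2/T1 = N2/N1
T2 = T1 * N2 / N1
T2 = 22 * 42 / 44
T2 = 924 / 44
T2 = 21 Nm

21 Nm


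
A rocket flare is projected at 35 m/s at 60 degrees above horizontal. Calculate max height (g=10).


Given: v0 = 35 m/s, theta = 60 deg, g = 10 m/s^2
sin^2(60) = 3/4
Using H = v0^2 * sin^2(theta) / (2*g)
H = 35^2 * 3/4 / (2*10)
H = 1225 * 3/4 / 20
H = 3675/4 / 20
H = 735/16 m

735/16 m


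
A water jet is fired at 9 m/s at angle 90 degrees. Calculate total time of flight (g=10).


Given: v0 = 9 m/s, theta = 90 deg, g = 10 m/s^2
sin(90) = 1
Using T = 2*v0*sin(theta) / g
T = 2*9*1 / 10
T = 18 / 10
T = 9/5 s

9/5 s


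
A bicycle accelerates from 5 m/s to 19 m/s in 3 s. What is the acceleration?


Given: initial velocity v0 = 5 m/s, final velocity v = 19 m/s, time t = 3 s
Using a = (v - v0) / t
a = (19 - 5) / 3
a = 14 / 3
a = 14/3 m/s^2

14/3 m/s^2


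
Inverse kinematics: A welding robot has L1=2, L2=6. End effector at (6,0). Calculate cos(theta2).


Given: L1 = 2, L2 = 6, target (x, y) = (6, 0)
Using cos(theta2) = (x^2 + y^2 - L1^2 - L2^2) / (2*L1*L2)
x^2 + y^2 = 6^2 + 0 = 36
L1^2 + L2^2 = 4 + 36 = 40
Numerator = 36 - 40 = -4
Denominator = 2*2*6 = 24
cos(theta2) = -4/24 = -1/6

-1/6


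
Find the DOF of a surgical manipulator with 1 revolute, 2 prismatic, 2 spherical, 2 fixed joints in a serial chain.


Given: serial robot with 1 revolute, 2 prismatic, 2 spherical, 2 fixed joints
DOF contribution per joint type: revolute=1, prismatic=1, spherical=3, fixed=0
DOF = 1*1 + 2*1 + 2*3 + 2*0
DOF = 9

9


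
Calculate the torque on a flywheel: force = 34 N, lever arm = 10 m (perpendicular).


Given: F = 34 N, r = 10 m, angle = 90 deg (perpendicular)
Using tau = F * r * sin(90)
sin(90) = 1
tau = 34 * 10 * 1
tau = 340 Nm

340 Nm


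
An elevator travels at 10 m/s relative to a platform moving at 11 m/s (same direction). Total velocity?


Given: object velocity = 10 m/s, platform velocity = 11 m/s (same direction)
Using classical velocity addition: v_total = v_object + v_platform
v_total = 10 + 11
v_total = 21 m/s

21 m/s


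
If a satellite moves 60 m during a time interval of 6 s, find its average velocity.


Given: distance d = 60 m, time t = 6 s
Using v = d / t
v = 60 / 6
v = 10 m/s

10 m/s


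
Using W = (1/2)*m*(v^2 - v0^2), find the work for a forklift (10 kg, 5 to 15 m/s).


Given: m = 10 kg, v0 = 5 m/s, v = 15 m/s
Using W = (1/2)*m*(v^2 - v0^2)
v^2 = 15^2 = 225
v0^2 = 5^2 = 25
v^2 - v0^2 = 225 - 25 = 200
W = (1/2)*10*200 = 1000 J

1000 J


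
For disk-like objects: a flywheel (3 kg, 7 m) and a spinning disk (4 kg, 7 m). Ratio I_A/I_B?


Given: M1=3 kg, R1=7 m, M2=4 kg, R2=7 m
For a disk: I = (1/2)*M*R^2, so I_A/I_B = (M1*R1^2)/(M2*R2^2)
M1*R1^2 = 3*49 = 147
M2*R2^2 = 4*49 = 196
I_A/I_B = 147/196 = 3/4

3/4


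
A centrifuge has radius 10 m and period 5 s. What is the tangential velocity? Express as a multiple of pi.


Given: radius r = 10 m, period T = 5 s
Using v = 2*pi*r / T
v = 2*pi*10 / 5
v = 20*pi / 5
v = 4*pi m/s

4*pi m/s


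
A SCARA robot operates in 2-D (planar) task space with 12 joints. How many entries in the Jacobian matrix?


Given: task space dimension = 2, joints = 12
Jacobian is a 2 x 12 matrix
Total entries = rows * columns
Total = 2 * 12
Total = 24

24


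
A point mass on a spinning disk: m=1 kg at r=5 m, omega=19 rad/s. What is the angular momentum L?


Given: m = 1 kg, r = 5 m, omega = 19 rad/s
For a point mass: I = m*r^2
I = 1*5^2 = 1*25 = 25
L = I*omega = 25*19
L = 475 kg*m^2/s

475 kg*m^2/s


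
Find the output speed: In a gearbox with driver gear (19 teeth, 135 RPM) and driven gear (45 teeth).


Given: N1 = 19 teeth, w1 = 135 RPM, N2 = 45 teeth
Using N1*w1 = N2*w2
w2 = N1*w1 / N2
w2 = 19*135 / 45
w2 = 2565 / 45
w2 = 57 RPM

57 RPM


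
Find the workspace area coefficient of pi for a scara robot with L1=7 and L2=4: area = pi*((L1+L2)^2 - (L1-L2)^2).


Given: L1 = 7, L2 = 4
(L1+L2)^2 = (11)^2 = 121
(L1-L2)^2 = (3)^2 = 9
Difference = 121 - 9 = 112
This equals 4*L1*L2 = 4*7*4 = 112
Workspace area = 112*pi

112


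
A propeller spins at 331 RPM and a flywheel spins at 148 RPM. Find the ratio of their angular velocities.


Given: RPM_A = 331, RPM_B = 148
omega = 2*pi*RPM/60, so omega_A/omega_B = RPM_A / RPM_B
omega_A/omega_B = 331 / 148
omega_A/omega_B = 331/148

331/148


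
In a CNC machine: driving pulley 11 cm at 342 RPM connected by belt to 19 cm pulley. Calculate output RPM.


Given: D1 = 11 cm, w1 = 342 RPM, D2 = 19 cm
Using D1*w1 = D2*w2
w2 = D1*w1 / D2
w2 = 11*342 / 19
w2 = 3762 / 19
w2 = 198 RPM

198 RPM


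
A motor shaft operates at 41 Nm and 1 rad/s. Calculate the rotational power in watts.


Given: tau = 41 Nm, omega = 1 rad/s
Using P = tau * omega
P = 41 * 1
P = 41 W

41 W


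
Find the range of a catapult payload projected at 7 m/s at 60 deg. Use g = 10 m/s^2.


Given: v0 = 7 m/s, theta = 60 deg, g = 10 m/s^2
sin(2*60) = sin(120) = sqrt(3)/2
Using R = v0^2 * sin(2*theta) / g
R = 7^2 * (sqrt(3)/2) / 10
R = 49 * sqrt(3) / 20
R = 49/20*sqrt(3) m

49/20*sqrt(3) m


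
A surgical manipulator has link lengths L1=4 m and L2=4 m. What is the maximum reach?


Given: L1 = 4 m, L2 = 4 m
For a 2-link planar arm, max reach = L1 + L2 (fully extended)
Max reach = 4 + 4
Max reach = 8 m

8 m


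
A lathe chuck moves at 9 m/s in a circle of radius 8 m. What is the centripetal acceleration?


Given: v = 9 m/s, r = 8 m
Using a_c = v^2 / r
a_c = 9^2 / 8
a_c = 81 / 8
a_c = 81/8 m/s^2

81/8 m/s^2


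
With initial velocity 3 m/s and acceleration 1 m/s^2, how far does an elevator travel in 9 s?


Given: v0 = 3 m/s, a = 1 m/s^2, t = 9 s
Using s = v0*t + (1/2)*a*t^2
s = 3*9 + (1/2)*1*9^2
s = 27 + (1/2)*81
s = 27 + 81/2
s = 135/2

135/2 m


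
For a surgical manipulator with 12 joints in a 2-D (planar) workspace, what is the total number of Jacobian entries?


Given: task space dimension = 2, joints = 12
Jacobian is a 2 x 12 matrix
Total entries = rows * columns
Total = 2 * 12
Total = 24

24


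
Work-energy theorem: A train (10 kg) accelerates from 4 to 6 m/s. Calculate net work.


Given: m = 10 kg, v0 = 4 m/s, v = 6 m/s
Using W = (1/2)*m*(v^2 - v0^2)
v^2 = 6^2 = 36
v0^2 = 4^2 = 16
v^2 - v0^2 = 36 - 16 = 20
W = (1/2)*10*20 = 100 J

100 J


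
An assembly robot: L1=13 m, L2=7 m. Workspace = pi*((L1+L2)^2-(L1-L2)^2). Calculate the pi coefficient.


Given: L1 = 13, L2 = 7
(L1+L2)^2 = (20)^2 = 400
(L1-L2)^2 = (6)^2 = 36
Difference = 400 - 36 = 364
This equals 4*L1*L2 = 4*13*7 = 364
Workspace area = 364*pi

364


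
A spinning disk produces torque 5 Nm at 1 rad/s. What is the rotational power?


Given: tau = 5 Nm, omega = 1 rad/s
Using P = tau * omega
P = 5 * 1
P = 5 W

5 W


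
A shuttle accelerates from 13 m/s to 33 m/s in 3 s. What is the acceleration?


Given: initial velocity v0 = 13 m/s, final velocity v = 33 m/s, time t = 3 s
Using a = (v - v0) / t
a = (33 - 13) / 3
a = 20 / 3
a = 20/3 m/s^2

20/3 m/s^2


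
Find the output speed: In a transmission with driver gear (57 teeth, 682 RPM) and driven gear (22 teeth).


Given: N1 = 57 teeth, w1 = 682 RPM, N2 = 22 teeth
Using N1*w1 = N2*w2
w2 = N1*w1 / N2
w2 = 57*682 / 22
w2 = 38874 / 22
w2 = 1767 RPM

1767 RPM


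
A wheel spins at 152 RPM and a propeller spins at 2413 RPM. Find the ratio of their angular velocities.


Given: RPM_A = 152, RPM_B = 2413
omega = 2*pi*RPM/60, so omega_A/omega_B = RPM_A / RPM_B
omega_A/omega_B = 152 / 2413
omega_A/omega_B = 8/127

8/127


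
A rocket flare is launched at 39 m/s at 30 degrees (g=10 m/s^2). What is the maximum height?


Given: v0 = 39 m/s, theta = 30 deg, g = 10 m/s^2
sin^2(30) = 1/4
Using H = v0^2 * sin^2(theta) / (2*g)
H = 39^2 * 1/4 / (2*10)
H = 1521 * 1/4 / 20
H = 1521/4 / 20
H = 1521/80 m

1521/80 m


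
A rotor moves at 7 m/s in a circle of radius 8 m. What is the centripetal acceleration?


Given: v = 7 m/s, r = 8 m
Using a_c = v^2 / r
a_c = 7^2 / 8
a_c = 49 / 8
a_c = 49/8 m/s^2

49/8 m/s^2


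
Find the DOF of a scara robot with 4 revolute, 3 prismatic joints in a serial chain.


Given: serial robot with 4 revolute, 3 prismatic joints
DOF contribution per joint type: revolute=1, prismatic=1, spherical=3, fixed=0
DOF = 4*1 + 3*1
DOF = 7

7


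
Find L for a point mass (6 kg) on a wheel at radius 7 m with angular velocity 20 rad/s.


Given: m = 6 kg, r = 7 m, omega = 20 rad/s
For a point mass: I = m*r^2
I = 6*7^2 = 6*49 = 294
L = I*omega = 294*20
L = 5880 kg*m^2/s

5880 kg*m^2/s


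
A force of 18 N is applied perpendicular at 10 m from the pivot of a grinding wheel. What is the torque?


Given: F = 18 N, r = 10 m, angle = 90 deg (perpendicular)
Using tau = F * r * sin(90)
sin(90) = 1
tau = 18 * 10 * 1
tau = 180 Nm

180 Nm


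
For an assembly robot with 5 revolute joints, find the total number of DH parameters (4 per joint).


Given: 5 joints, 4 DH parameters per joint (d, theta, a, alpha)
Total DH parameters = number_of_joints * 4
Total = 5 * 4
Total = 20

20


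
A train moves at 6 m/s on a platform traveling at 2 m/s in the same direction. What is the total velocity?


Given: object velocity = 6 m/s, platform velocity = 2 m/s (same direction)
Using classical velocity addition: v_total = v_object + v_platform
v_total = 6 + 2
v_total = 8 m/s

8 m/s


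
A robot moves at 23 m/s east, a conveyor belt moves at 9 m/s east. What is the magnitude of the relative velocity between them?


Given: v_A = 23 m/s east, v_B = 9 m/s east
Both move in the same direction; relative speed = |v_A - v_B|
|23 - 9| = |14|
= 14 m/s

14 m/s


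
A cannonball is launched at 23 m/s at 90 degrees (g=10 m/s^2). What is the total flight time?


Given: v0 = 23 m/s, theta = 90 deg, g = 10 m/s^2
sin(90) = 1
Using T = 2*v0*sin(theta) / g
T = 2*23*1 / 10
T = 46 / 10
T = 23/5 s

23/5 s


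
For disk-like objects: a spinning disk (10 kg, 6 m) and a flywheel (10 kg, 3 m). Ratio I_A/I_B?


Given: M1=10 kg, R1=6 m, M2=10 kg, R2=3 m
For a disk: I = (1/2)*M*R^2, so I_A/I_B = (M1*R1^2)/(M2*R2^2)
M1*R1^2 = 10*36 = 360
M2*R2^2 = 10*9 = 90
I_A/I_B = 360/90 = 4

4


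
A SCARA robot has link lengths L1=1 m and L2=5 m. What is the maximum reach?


Given: L1 = 1 m, L2 = 5 m
For a 2-link planar arm, max reach = L1 + L2 (fully extended)
Max reach = 1 + 5
Max reach = 6 m

6 m


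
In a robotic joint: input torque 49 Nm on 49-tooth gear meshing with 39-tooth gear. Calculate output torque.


Given: N1 = 49, N2 = 39, T1 = 49 Nm
Using T2/T1 = N2/N1
T2 = T1 * N2 / N1
T2 = 49 * 39 / 49
T2 = 1911 / 49
T2 = 39 Nm

39 Nm


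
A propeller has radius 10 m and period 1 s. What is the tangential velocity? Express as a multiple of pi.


Given: radius r = 10 m, period T = 1 s
Using v = 2*pi*r / T
v = 2*pi*10 / 1
v = 20*pi / 1
v = 20*pi m/s

20*pi m/s


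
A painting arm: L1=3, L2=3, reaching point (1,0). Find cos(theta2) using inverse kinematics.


Given: L1 = 3, L2 = 3, target (x, y) = (1, 0)
Using cos(theta2) = (x^2 + y^2 - L1^2 - L2^2) / (2*L1*L2)
x^2 + y^2 = 1^2 + 0 = 1
L1^2 + L2^2 = 9 + 9 = 18
Numerator = 1 - 18 = -17
Denominator = 2*3*3 = 18
cos(theta2) = -17/18 = -17/18

-17/18


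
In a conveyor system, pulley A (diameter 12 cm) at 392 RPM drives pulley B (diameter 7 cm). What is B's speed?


Given: D1 = 12 cm, w1 = 392 RPM, D2 = 7 cm
Using D1*w1 = D2*w2
w2 = D1*w1 / D2
w2 = 12*392 / 7
w2 = 4704 / 7
w2 = 672 RPM

672 RPM


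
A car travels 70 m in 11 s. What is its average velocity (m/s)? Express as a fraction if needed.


Given: distance d = 70 m, time t = 11 s
Using v = d / t
v = 70 / 11
v = 70/11 m/s

70/11 m/s


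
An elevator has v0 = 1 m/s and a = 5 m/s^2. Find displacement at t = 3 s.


Given: v0 = 1 m/s, a = 5 m/s^2, t = 3 s
Using s = v0*t + (1/2)*a*t^2
s = 1*3 + (1/2)*5*3^2
s = 3 + (1/2)*45
s = 3 + 45/2
s = 51/2

51/2 m


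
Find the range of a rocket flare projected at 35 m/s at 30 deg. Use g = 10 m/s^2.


Given: v0 = 35 m/s, theta = 30 deg, g = 10 m/s^2
sin(2*30) = sin(60) = sqrt(3)/2
Using R = v0^2 * sin(2*theta) / g
R = 35^2 * (sqrt(3)/2) / 10
R = 1225 * sqrt(3) / 20
R = 245/4*sqrt(3) m

245/4*sqrt(3) m


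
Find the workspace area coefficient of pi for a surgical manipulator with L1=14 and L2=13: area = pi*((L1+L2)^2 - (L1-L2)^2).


Given: L1 = 14, L2 = 13
(L1+L2)^2 = (27)^2 = 729
(L1-L2)^2 = (1)^2 = 1
Difference = 729 - 1 = 728
This equals 4*L1*L2 = 4*14*13 = 728
Workspace area = 728*pi

728


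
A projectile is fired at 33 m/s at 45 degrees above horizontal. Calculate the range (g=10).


Given: v0 = 33 m/s, theta = 45 deg, g = 10 m/s^2
sin(2*45) = sin(90) = 1
Using R = v0^2 * sin(2*theta) / g
R = 33^2 * 1 / 10
R = 1089 / 10
R = 1089/10 m

1089/10 m


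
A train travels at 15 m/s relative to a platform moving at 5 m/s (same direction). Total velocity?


Given: object velocity = 15 m/s, platform velocity = 5 m/s (same direction)
Using classical velocity addition: v_total = v_object + v_platform
v_total = 15 + 5
v_total = 20 m/s

20 m/s


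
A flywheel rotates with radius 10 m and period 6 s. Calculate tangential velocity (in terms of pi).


Given: radius r = 10 m, period T = 6 s
Using v = 2*pi*r / T
v = 2*pi*10 / 6
v = 20*pi / 6
v = 10/3*pi m/s

10/3*pi m/s


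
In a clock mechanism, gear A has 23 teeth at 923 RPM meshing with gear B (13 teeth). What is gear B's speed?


Given: N1 = 23 teeth, w1 = 923 RPM, N2 = 13 teeth
Using N1*w1 = N2*w2
w2 = N1*w1 / N2
w2 = 23*923 / 13
w2 = 21229 / 13
w2 = 1633 RPM

1633 RPM


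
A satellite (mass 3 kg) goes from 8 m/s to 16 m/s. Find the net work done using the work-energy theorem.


Given: m = 3 kg, v0 = 8 m/s, v = 16 m/s
Using W = (1/2)*m*(v^2 - v0^2)
v^2 = 16^2 = 256
v0^2 = 8^2 = 64
v^2 - v0^2 = 256 - 64 = 192
W = (1/2)*3*192 = 288 J

288 J


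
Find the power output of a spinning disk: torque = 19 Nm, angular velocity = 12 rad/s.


Given: tau = 19 Nm, omega = 12 rad/s
Using P = tau * omega
P = 19 * 12
P = 228 W

228 W


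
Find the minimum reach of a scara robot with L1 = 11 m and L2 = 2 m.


Given: L1 = 11 m, L2 = 2 m
For a 2-link planar arm, min reach = |L1 - L2| (second link folded back)
Min reach = |11 - 2|
Min reach = 9 m

9 m


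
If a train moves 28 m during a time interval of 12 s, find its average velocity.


Given: distance d = 28 m, time t = 12 s
Using v = d / t
v = 28 / 12
v = 7/3 m/s

7/3 m/s


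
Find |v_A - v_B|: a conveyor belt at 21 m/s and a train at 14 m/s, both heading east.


Given: v_A = 21 m/s east, v_B = 14 m/s east
Both move in the same direction; relative speed = |v_A - v_B|
|21 - 14| = |7|
= 7 m/s

7 m/s


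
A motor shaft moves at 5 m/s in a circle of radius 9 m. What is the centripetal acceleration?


Given: v = 5 m/s, r = 9 m
Using a_c = v^2 / r
a_c = 5^2 / 9
a_c = 25 / 9
a_c = 25/9 m/s^2

25/9 m/s^2


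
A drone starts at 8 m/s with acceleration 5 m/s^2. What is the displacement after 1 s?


Given: v0 = 8 m/s, a = 5 m/s^2, t = 1 s
Using s = v0*t + (1/2)*a*t^2
s = 8*1 + (1/2)*5*1^2
s = 8 + (1/2)*5
s = 8 + 5/2
s = 21/2

21/2 m


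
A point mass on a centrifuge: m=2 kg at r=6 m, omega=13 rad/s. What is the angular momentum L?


Given: m = 2 kg, r = 6 m, omega = 13 rad/s
For a point mass: I = m*r^2
I = 2*6^2 = 2*36 = 72
L = I*omega = 72*13
L = 936 kg*m^2/s

936 kg*m^2/s


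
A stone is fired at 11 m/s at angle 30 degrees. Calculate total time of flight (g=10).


Given: v0 = 11 m/s, theta = 30 deg, g = 10 m/s^2
sin(30) = 1/2
Using T = 2*v0*sin(theta) / g
T = 2*11*1/2 / 10
T = 11 / 10
T = 11/10 s

11/10 s


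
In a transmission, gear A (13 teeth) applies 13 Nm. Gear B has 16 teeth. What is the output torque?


Given: N1 = 13, N2 = 16, T1 = 13 Nm
Using T2/T1 = N2/N1
T2 = T1 * N2 / N1
T2 = 13 * 16 / 13
T2 = 208 / 13
T2 = 16 Nm

16 Nm


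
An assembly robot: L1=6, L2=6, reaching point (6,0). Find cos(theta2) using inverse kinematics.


Given: L1 = 6, L2 = 6, target (x, y) = (6, 0)
Using cos(theta2) = (x^2 + y^2 - L1^2 - L2^2) / (2*L1*L2)
x^2 + y^2 = 6^2 + 0 = 36
L1^2 + L2^2 = 36 + 36 = 72
Numerator = 36 - 72 = -36
Denominator = 2*6*6 = 72
cos(theta2) = -36/72 = -1/2

-1/2


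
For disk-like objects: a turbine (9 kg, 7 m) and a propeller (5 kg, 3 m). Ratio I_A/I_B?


Given: M1=9 kg, R1=7 m, M2=5 kg, R2=3 m
For a disk: I = (1/2)*M*R^2, so I_A/I_B = (M1*R1^2)/(M2*R2^2)
M1*R1^2 = 9*49 = 441
M2*R2^2 = 5*9 = 45
I_A/I_B = 441/45 = 49/5

49/5


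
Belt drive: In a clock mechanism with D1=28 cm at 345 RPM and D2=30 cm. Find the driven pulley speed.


Given: D1 = 28 cm, w1 = 345 RPM, D2 = 30 cm
Using D1*w1 = D2*w2
w2 = D1*w1 / D2
w2 = 28*345 / 30
w2 = 9660 / 30
w2 = 322 RPM

322 RPM


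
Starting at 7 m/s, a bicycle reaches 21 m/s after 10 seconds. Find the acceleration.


Given: initial velocity v0 = 7 m/s, final velocity v = 21 m/s, time t = 10 s
Using a = (v - v0) / t
a = (21 - 7) / 10
a = 14 / 10
a = 7/5 m/s^2

7/5 m/s^2


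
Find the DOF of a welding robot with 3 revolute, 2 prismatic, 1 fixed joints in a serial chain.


Given: serial robot with 3 revolute, 2 prismatic, 1 fixed joints
DOF contribution per joint type: revolute=1, prismatic=1, spherical=3, fixed=0
DOF = 3*1 + 2*1 + 1*0
DOF = 5

5


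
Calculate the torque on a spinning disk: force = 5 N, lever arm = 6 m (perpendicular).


Given: F = 5 N, r = 6 m, angle = 90 deg (perpendicular)
Using tau = F * r * sin(90)
sin(90) = 1
tau = 5 * 6 * 1
tau = 30 Nm

30 Nm


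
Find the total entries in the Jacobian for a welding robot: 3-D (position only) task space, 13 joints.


Given: task space dimension = 3, joints = 13
Jacobian is a 3 x 13 matrix
Total entries = rows * columns
Total = 3 * 13
Total = 39

39


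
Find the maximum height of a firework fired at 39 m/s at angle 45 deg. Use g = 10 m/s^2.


Given: v0 = 39 m/s, theta = 45 deg, g = 10 m/s^2
sin^2(45) = 1/2
Using H = v0^2 * sin^2(theta) / (2*g)
H = 39^2 * 1/2 / (2*10)
H = 1521 * 1/2 / 20
H = 1521/2 / 20
H = 1521/40 m

1521/40 m


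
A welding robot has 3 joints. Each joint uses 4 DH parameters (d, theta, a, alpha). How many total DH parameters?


Given: 3 joints, 4 DH parameters per joint (d, theta, a, alpha)
Total DH parameters = number_of_joints * 4
Total = 3 * 4
Total = 12

12


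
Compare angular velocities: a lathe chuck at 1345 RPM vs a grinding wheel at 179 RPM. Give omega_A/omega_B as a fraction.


Given: RPM_A = 1345, RPM_B = 179
omega = 2*pi*RPM/60, so omega_A/omega_B = RPM_A / RPM_B
omega_A/omega_B = 1345 / 179
omega_A/omega_B = 1345/179

1345/179


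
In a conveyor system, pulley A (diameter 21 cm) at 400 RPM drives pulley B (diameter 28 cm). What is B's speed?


Given: D1 = 21 cm, w1 = 400 RPM, D2 = 28 cm
Using D1*w1 = D2*w2
w2 = D1*w1 / D2
w2 = 21*400 / 28
w2 = 8400 / 28
w2 = 300 RPM

300 RPM
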